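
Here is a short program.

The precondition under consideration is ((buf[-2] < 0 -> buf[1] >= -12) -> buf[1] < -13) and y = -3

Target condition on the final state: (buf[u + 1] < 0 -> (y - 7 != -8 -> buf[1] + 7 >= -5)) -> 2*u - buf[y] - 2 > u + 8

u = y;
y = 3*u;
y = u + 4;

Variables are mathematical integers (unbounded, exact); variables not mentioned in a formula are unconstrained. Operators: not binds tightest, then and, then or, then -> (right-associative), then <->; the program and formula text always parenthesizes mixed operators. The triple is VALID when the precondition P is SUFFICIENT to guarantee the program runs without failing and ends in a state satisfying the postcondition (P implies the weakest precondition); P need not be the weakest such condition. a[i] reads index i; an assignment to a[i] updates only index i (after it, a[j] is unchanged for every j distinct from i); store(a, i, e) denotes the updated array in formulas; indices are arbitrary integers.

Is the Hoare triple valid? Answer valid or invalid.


Working backward. After the program, the postcondition (buf[u + 1] < 0 -> (y - 7 != -8 -> buf[1] + 7 >= -5)) -> 2*u - buf[y] - 2 > u + 8 must hold; in canonical form it is (buf[u + 1] < 0 -> (y != -1 -> buf[1] >= -12)) -> u > buf[y] + 10.
Before y := u + 4: (buf[u + 1] < 0 -> (u != -5 -> buf[1] >= -12)) -> u > buf[u + 4] + 10
Before y := 3*u: (buf[u + 1] < 0 -> (u != -5 -> buf[1] >= -12)) -> u > buf[u + 4] + 10
Before u := y: (buf[y + 1] < 0 -> (y != -5 -> buf[1] >= -12)) -> y > buf[y + 4] + 10
The weakest precondition is (buf[y + 1] < 0 -> (y != -5 -> buf[1] >= -12)) -> y > buf[y + 4] + 10.
Check whether ((buf[-2] < 0 -> buf[1] >= -12) -> buf[1] < -13) and y = -3 implies it.
Every state satisfying the precondition satisfies the weakest precondition: the implication holds.
Answer: valid


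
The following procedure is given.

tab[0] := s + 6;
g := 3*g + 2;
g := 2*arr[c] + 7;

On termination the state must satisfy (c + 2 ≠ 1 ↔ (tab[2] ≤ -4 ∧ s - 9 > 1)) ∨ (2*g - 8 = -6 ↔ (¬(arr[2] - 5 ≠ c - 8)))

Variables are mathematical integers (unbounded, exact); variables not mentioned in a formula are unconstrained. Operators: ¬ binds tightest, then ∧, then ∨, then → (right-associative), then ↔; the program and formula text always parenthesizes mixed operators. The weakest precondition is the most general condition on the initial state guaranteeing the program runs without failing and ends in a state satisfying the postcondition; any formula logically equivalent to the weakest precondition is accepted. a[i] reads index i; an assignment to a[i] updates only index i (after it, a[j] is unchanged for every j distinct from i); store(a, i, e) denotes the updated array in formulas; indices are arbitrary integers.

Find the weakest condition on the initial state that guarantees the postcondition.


Working backward. After the program, the postcondition (c + 2 ≠ 1 ↔ (tab[2] ≤ -4 ∧ s - 9 > 1)) ∨ (2*g - 8 = -6 ↔ (¬(arr[2] - 5 ≠ c - 8))) must hold; in canonical form it is (c ≠ -1 ↔ (tab[2] ≤ -4 ∧ s > 10)) ∨ (2*g = 2 ↔ (¬(arr[2] ≠ c - 3))).
Before g := 2*arr[c] + 7: (c ≠ -1 ↔ (tab[2] ≤ -4 ∧ s > 10)) ∨ (4*arr[c] = -12 ↔ (¬(arr[2] ≠ c - 3)))
Before g := 3*g + 2: (c ≠ -1 ↔ (tab[2] ≤ -4 ∧ s > 10)) ∨ (4*arr[c] = -12 ↔ (¬(arr[2] ≠ c - 3)))
Before tab[0] := s + 6: (c ≠ -1 ↔ (tab[2] ≤ -4 ∧ s > 10)) ∨ (4*arr[c] = -12 ↔ (¬(arr[2] ≠ c - 3)))
Answer: WP = (c ≠ -1 ↔ (tab[2] ≤ -4 ∧ s > 10)) ∨ (4*arr[c] = -12 ↔ (¬(arr[2] ≠ c - 3)))


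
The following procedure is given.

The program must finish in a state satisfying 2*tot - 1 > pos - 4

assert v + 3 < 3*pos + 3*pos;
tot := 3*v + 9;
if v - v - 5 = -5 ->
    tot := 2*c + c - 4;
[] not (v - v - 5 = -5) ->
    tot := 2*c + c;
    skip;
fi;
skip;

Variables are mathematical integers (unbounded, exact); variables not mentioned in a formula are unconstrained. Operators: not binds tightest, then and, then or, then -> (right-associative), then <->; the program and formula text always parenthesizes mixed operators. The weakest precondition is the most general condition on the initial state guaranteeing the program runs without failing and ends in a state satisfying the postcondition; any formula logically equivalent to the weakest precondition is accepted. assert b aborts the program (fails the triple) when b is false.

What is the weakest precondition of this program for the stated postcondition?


Working backward. After the program, the postcondition 2*tot - 1 > pos - 4 must hold; in canonical form it is 2*tot > pos - 3.
Before skip: 2*tot > pos - 3
Then branch requires 6*c > pos + 5; else branch requires 6*c > pos - 3.
Before the if: 6*c > pos + 5
Before tot := 3*v + 9: 6*c > pos + 5
Before assert v + 3 < 3*pos + 3*pos: v < 6*pos - 3 and 6*c > pos + 5
Answer: WP = v < 6*pos - 3 and 6*c > pos + 5


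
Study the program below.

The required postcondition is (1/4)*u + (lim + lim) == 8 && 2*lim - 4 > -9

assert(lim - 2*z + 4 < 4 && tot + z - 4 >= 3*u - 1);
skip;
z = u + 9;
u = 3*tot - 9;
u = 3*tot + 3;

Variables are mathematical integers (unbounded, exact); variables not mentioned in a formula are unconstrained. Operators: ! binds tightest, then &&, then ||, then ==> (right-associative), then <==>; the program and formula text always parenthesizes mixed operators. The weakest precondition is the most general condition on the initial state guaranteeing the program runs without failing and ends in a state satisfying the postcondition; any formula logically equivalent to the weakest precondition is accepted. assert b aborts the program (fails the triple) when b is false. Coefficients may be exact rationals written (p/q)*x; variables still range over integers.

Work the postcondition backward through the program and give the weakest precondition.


Working backward. After the program, the postcondition (1/4)*u + (lim + lim) == 8 && 2*lim - 4 > -9 must hold; in canonical form it is 2*lim + (1/4)*u == 8 && 2*lim > -5.
Before u := 3*tot + 3: 2*lim + (3/4)*tot == 29/4 && 2*lim > -5
Before u := 3*tot - 9: 2*lim + (3/4)*tot == 29/4 && 2*lim > -5
Before z := u + 9: 2*lim + (3/4)*tot == 29/4 && 2*lim > -5
Before skip: 2*lim + (3/4)*tot == 29/4 && 2*lim > -5
Before assert lim - 2*z + 4 < 4 && tot + z - 4 >= 3*u - 1: lim < 2*z && tot + z >= 3*u + 3 && 2*lim + (3/4)*tot == 29/4 && 2*lim > -5
Answer: WP = lim < 2*z && tot + z >= 3*u + 3 && 2*lim + (3/4)*tot == 29/4 && 2*lim > -5


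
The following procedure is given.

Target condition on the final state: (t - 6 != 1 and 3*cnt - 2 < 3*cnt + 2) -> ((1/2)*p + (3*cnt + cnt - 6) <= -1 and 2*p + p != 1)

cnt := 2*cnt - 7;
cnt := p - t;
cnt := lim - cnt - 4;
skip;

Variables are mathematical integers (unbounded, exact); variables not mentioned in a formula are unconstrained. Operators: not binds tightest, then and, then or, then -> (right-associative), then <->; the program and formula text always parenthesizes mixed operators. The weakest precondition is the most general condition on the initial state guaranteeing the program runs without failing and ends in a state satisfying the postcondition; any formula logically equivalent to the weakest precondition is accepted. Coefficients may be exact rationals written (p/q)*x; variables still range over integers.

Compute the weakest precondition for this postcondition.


Working backward. After the program, the postcondition (t - 6 != 1 and 3*cnt - 2 < 3*cnt + 2) -> ((1/2)*p + (3*cnt + cnt - 6) <= -1 and 2*p + p != 1) must hold; in canonical form it is t != 7 -> (4*cnt + (1/2)*p <= 5 and 3*p != 1).
Before skip: t != 7 -> (4*cnt + (1/2)*p <= 5 and 3*p != 1)
Before cnt := lim - cnt - 4: t != 7 -> (4*lim + (1/2)*p <= 4*cnt + 21 and 3*p != 1)
Before cnt := p - t: t != 7 -> (4*lim + 4*t <= (7/2)*p + 21 and 3*p != 1)
Before cnt := 2*cnt - 7: t != 7 -> (4*lim + 4*t <= (7/2)*p + 21 and 3*p != 1)
Answer: WP = t != 7 -> (4*lim + 4*t <= (7/2)*p + 21 and 3*p != 1)


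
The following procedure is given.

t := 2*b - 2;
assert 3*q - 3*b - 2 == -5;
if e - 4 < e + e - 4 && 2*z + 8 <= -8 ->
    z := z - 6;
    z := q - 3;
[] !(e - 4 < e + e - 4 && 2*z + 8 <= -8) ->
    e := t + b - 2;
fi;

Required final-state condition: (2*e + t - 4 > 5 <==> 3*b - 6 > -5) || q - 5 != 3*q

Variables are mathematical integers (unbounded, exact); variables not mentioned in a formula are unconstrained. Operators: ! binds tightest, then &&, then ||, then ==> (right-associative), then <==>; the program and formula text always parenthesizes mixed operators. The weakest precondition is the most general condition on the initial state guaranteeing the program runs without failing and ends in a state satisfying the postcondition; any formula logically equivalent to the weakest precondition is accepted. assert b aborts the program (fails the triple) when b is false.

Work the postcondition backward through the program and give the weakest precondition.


Working backward. After the program, the postcondition (2*e + t - 4 > 5 <==> 3*b - 6 > -5) || q - 5 != 3*q must hold; in canonical form it is (2*e + t > 9 <==> 3*b > 1) || 2*q != -5.
Then branch requires (2*e + t > 9 <==> 3*b > 1) || 2*q != -5; else branch requires (2*b + 3*t > 13 <==> 3*b > 1) || 2*q != -5.
Before the if: ((e > 0 && 2*z <= -16) ==> ((2*e + t > 9 <==> 3*b > 1) || 2*q != -5)) && ((!(e > 0 && 2*z <= -16)) ==> ((2*b + 3*t > 13 <==> 3*b > 1) || 2*q != -5))
Before assert 3*q - 3*b - 2 == -5: 3*q == 3*b - 3 && ((e > 0 && 2*z <= -16) ==> ((2*e + t > 9 <==> 3*b > 1) || 2*q != -5)) && ((!(e > 0 && 2*z <= -16)) ==> ((2*b + 3*t > 13 <==> 3*b > 1) || 2*q != -5))
Before t := 2*b - 2: 3*q == 3*b - 3 && ((e > 0 && 2*z <= -16) ==> ((2*b + 2*e > 11 <==> 3*b > 1) || 2*q != -5)) && ((!(e > 0 && 2*z <= -16)) ==> ((8*b > 19 <==> 3*b > 1) || 2*q != -5))
Answer: WP = 3*q == 3*b - 3 && ((e > 0 && 2*z <= -16) ==> ((2*b + 2*e > 11 <==> 3*b > 1) || 2*q != -5)) && ((!(e > 0 && 2*z <= -16)) ==> ((8*b > 19 <==> 3*b > 1) || 2*q != -5))


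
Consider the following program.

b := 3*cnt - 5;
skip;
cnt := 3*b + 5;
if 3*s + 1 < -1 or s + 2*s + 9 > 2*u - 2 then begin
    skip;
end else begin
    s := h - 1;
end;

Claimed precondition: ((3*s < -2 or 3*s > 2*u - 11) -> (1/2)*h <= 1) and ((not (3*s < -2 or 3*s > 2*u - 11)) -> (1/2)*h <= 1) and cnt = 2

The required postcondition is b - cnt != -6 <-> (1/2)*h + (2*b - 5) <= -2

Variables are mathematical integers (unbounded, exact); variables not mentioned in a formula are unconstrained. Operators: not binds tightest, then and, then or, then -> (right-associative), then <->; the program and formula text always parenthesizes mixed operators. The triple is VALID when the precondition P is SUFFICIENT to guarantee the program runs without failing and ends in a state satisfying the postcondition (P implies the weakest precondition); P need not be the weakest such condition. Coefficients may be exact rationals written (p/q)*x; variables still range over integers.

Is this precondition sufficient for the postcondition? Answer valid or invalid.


Working backward. After the program, the postcondition b - cnt != -6 <-> (1/2)*h + (2*b - 5) <= -2 must hold; in canonical form it is b != cnt - 6 <-> 2*b + (1/2)*h <= 3.
Then branch requires b != cnt - 6 <-> 2*b + (1/2)*h <= 3; else branch requires b != cnt - 6 <-> 2*b + (1/2)*h <= 3.
Before the if: ((3*s < -2 or 3*s > 2*u - 11) -> (b != cnt - 6 <-> 2*b + (1/2)*h <= 3)) and ((not (3*s < -2 or 3*s > 2*u - 11)) -> (b != cnt - 6 <-> 2*b + (1/2)*h <= 3))
Before cnt := 3*b + 5: ((3*s < -2 or 3*s > 2*u - 11) -> (2*b != 1 <-> 2*b + (1/2)*h <= 3)) and ((not (3*s < -2 or 3*s > 2*u - 11)) -> (2*b != 1 <-> 2*b + (1/2)*h <= 3))
Before skip: ((3*s < -2 or 3*s > 2*u - 11) -> (2*b != 1 <-> 2*b + (1/2)*h <= 3)) and ((not (3*s < -2 or 3*s > 2*u - 11)) -> (2*b != 1 <-> 2*b + (1/2)*h <= 3))
Before b := 3*cnt - 5: ((3*s < -2 or 3*s > 2*u - 11) -> (6*cnt != 11 <-> 6*cnt + (1/2)*h <= 13)) and ((not (3*s < -2 or 3*s > 2*u - 11)) -> (6*cnt != 11 <-> 6*cnt + (1/2)*h <= 13))
The weakest precondition is ((3*s < -2 or 3*s > 2*u - 11) -> (6*cnt != 11 <-> 6*cnt + (1/2)*h <= 13)) and ((not (3*s < -2 or 3*s > 2*u - 11)) -> (6*cnt != 11 <-> 6*cnt + (1/2)*h <= 13)).
Check whether ((3*s < -2 or 3*s > 2*u - 11) -> (1/2)*h <= 1) and ((not (3*s < -2 or 3*s > 2*u - 11)) -> (1/2)*h <= 1) and cnt = 2 implies it.
Every state satisfying the precondition satisfies the weakest precondition: the implication holds.
Answer: valid


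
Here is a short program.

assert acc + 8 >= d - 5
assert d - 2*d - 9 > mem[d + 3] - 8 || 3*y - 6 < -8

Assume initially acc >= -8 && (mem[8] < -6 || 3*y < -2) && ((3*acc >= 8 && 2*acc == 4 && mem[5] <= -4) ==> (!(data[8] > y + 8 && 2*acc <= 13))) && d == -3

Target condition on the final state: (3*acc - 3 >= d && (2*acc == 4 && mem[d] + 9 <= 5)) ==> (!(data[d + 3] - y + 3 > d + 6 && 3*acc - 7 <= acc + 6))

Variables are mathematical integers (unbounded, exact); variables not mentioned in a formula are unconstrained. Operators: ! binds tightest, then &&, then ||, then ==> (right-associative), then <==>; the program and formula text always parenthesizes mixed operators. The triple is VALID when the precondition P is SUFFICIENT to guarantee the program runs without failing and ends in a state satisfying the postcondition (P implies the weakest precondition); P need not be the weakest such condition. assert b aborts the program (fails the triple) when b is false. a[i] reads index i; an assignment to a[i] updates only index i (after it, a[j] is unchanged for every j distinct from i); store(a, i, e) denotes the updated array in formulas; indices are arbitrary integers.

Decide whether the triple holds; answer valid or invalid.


Working backward. After the program, the postcondition (3*acc - 3 >= d && (2*acc == 4 && mem[d] + 9 <= 5)) ==> (!(data[d + 3] - y + 3 > d + 6 && 3*acc - 7 <= acc + 6)) must hold; in canonical form it is (3*acc >= d + 3 && 2*acc == 4 && mem[d] <= -4) ==> (!(data[d + 3] > d + y + 3 && 2*acc <= 13)).
Before assert d - 2*d - 9 > mem[d + 3] - 8 || 3*y - 6 < -8: (mem[d + 3] + d < -1 || 3*y < -2) && ((3*acc >= d + 3 && 2*acc == 4 && mem[d] <= -4) ==> (!(data[d + 3] > d + y + 3 && 2*acc <= 13)))
Before assert acc + 8 >= d - 5: acc >= d - 13 && (mem[d + 3] + d < -1 || 3*y < -2) && ((3*acc >= d + 3 && 2*acc == 4 && mem[d] <= -4) ==> (!(data[d + 3] > d + y + 3 && 2*acc <= 13)))
The weakest precondition is acc >= d - 13 && (mem[d + 3] + d < -1 || 3*y < -2) && ((3*acc >= d + 3 && 2*acc == 4 && mem[d] <= -4) ==> (!(data[d + 3] > d + y + 3 && 2*acc <= 13))).
Check whether acc >= -8 && (mem[8] < -6 || 3*y < -2) && ((3*acc >= 8 && 2*acc == 4 && mem[5] <= -4) ==> (!(data[8] > y + 8 && 2*acc <= 13))) && d == -3 implies it.
Countermodel: at the initial state acc = 3, d = -3, data = {[-3] = 0, [0] = 0, [5] = 0, [8] = 0, elsewhere 0}, mem = {[-3] = 2, [0] = 2, [5] = 2, [8] = -7, elsewhere 2}, y = 0, the precondition holds but the weakest precondition fails.
Answer: invalid


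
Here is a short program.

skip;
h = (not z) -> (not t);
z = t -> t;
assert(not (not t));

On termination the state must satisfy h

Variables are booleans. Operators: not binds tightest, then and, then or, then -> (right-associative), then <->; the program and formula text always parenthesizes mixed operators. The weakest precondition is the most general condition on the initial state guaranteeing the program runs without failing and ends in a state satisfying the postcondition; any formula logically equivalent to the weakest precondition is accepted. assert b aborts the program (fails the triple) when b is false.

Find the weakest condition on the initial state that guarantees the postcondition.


Working backward. After the program, h must hold.
Before assert not (not t): t and h
Before z := t -> t: t and h
Before h := (not z) -> (not t): t and ((not z) -> (not t))
Before skip: t and ((not z) -> (not t))
Answer: WP = t and ((not z) -> (not t))


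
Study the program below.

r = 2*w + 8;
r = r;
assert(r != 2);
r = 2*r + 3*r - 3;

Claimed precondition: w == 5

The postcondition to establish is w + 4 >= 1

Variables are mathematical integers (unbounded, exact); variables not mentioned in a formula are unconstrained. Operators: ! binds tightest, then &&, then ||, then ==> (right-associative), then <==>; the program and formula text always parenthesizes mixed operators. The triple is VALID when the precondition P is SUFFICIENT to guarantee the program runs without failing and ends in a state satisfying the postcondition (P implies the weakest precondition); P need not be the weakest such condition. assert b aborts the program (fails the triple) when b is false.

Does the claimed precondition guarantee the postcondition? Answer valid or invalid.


Working backward. After the program, the postcondition w + 4 >= 1 must hold; in canonical form it is w >= -3.
Before r := 2*r + 3*r - 3: w >= -3
Before assert r != 2: r != 2 && w >= -3
Before r := r: r != 2 && w >= -3
Before r := 2*w + 8: 2*w != -6 && w >= -3
The weakest precondition is 2*w != -6 && w >= -3.
Check whether w == 5 implies it.
Every state satisfying the precondition satisfies the weakest precondition: the implication holds.
Answer: valid


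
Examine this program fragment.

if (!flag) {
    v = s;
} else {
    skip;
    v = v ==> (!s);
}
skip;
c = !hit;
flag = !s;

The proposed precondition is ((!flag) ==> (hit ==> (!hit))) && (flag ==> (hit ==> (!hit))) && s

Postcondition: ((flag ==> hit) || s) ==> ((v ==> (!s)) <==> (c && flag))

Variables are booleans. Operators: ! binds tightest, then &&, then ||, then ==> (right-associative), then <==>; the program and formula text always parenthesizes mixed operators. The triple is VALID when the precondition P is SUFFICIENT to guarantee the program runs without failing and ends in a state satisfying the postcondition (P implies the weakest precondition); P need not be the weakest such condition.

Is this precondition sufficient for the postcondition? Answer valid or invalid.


Working backward. After the program, ((flag ==> hit) || s) ==> ((v ==> (!s)) <==> (c && flag)) must hold.
Before flag := !s: (((!s) ==> hit) || s) ==> ((v ==> (!s)) <==> (c && (!s)))
Before c := !hit: (((!s) ==> hit) || s) ==> ((v ==> (!s)) <==> ((!hit) && (!s)))
Before skip: (((!s) ==> hit) || s) ==> ((v ==> (!s)) <==> ((!hit) && (!s)))
Then branch requires (((!s) ==> hit) || s) ==> ((s ==> (!s)) <==> ((!hit) && (!s))); else branch requires (((!s) ==> hit) || s) ==> (((v ==> (!s)) ==> (!s)) <==> ((!hit) && (!s))).
Before the if: ((!flag) ==> ((((!s) ==> hit) || s) ==> ((s ==> (!s)) <==> ((!hit) && (!s))))) && (flag ==> ((((!s) ==> hit) || s) ==> (((v ==> (!s)) ==> (!s)) <==> ((!hit) && (!s)))))
The weakest precondition is ((!flag) ==> ((((!s) ==> hit) || s) ==> ((s ==> (!s)) <==> ((!hit) && (!s))))) && (flag ==> ((((!s) ==> hit) || s) ==> (((v ==> (!s)) ==> (!s)) <==> ((!hit) && (!s))))).
Check whether ((!flag) ==> (hit ==> (!hit))) && (flag ==> (hit ==> (!hit))) && s implies it.
Countermodel: at the initial state flag = true, hit = false, s = true, v = true, the precondition holds but the weakest precondition fails.
Answer: invalid


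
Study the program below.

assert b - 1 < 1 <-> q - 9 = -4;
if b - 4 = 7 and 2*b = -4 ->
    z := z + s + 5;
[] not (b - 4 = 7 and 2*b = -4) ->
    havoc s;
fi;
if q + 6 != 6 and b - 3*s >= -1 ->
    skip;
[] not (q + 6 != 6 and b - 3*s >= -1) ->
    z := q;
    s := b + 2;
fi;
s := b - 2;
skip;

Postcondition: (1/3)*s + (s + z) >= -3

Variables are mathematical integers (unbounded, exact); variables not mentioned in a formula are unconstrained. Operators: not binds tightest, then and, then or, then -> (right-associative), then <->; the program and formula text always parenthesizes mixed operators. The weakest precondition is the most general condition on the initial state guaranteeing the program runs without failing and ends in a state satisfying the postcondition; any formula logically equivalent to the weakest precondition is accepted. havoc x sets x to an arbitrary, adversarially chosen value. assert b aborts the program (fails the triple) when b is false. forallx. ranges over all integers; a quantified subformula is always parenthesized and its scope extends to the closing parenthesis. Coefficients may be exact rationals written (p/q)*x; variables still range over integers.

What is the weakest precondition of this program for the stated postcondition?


Working backward. After the program, the postcondition (1/3)*s + (s + z) >= -3 must hold; in canonical form it is (4/3)*s + z >= -3.
Before skip: (4/3)*s + z >= -3
Before s := b - 2: (4/3)*b + z >= -1/3
Then branch requires (4/3)*b + z >= -1/3; else branch requires (4/3)*b + q >= -1/3.
Before the if: ((q != 0 and b >= 3*s - 1) -> (4/3)*b + z >= -1/3) and ((not (q != 0 and b >= 3*s - 1)) -> (4/3)*b + q >= -1/3)
Then branch requires ((q != 0 and b >= 3*s - 1) -> (4/3)*b + s + z >= -16/3) and ((not (q != 0 and b >= 3*s - 1)) -> (4/3)*b + q >= -1/3); else branch requires forall s_1. (((q != 0 and b >= 3*s_1 - 1) -> (4/3)*b + z >= -1/3) and ((not (q != 0 and b >= 3*s_1 - 1)) -> (4/3)*b + q >= -1/3)).
Before the if: ((b = 11 and 2*b = -4) -> (((q != 0 and b >= 3*s - 1) -> (4/3)*b + s + z >= -16/3) and ((not (q != 0 and b >= 3*s - 1)) -> (4/3)*b + q >= -1/3))) and ((not (b = 11 and 2*b = -4)) -> (forall s_1. (((q != 0 and b >= 3*s_1 - 1) -> (4/3)*b + z >= -1/3) and ((not (q != 0 and b >= 3*s_1 - 1)) -> (4/3)*b + q >= -1/3))))
Before assert b - 1 < 1 <-> q - 9 = -4: (b < 2 <-> q = 5) and ((b = 11 and 2*b = -4) -> (((q != 0 and b >= 3*s - 1) -> (4/3)*b + s + z >= -16/3) and ((not (q != 0 and b >= 3*s - 1)) -> (4/3)*b + q >= -1/3))) and ((not (b = 11 and 2*b = -4)) -> (forall s_1. (((q != 0 and b >= 3*s_1 - 1) -> (4/3)*b + z >= -1/3) and ((not (q != 0 and b >= 3*s_1 - 1)) -> (4/3)*b + q >= -1/3))))
Answer: WP = (b < 2 <-> q = 5) and ((b = 11 and 2*b = -4) -> (((q != 0 and b >= 3*s - 1) -> (4/3)*b + s + z >= -16/3) and ((not (q != 0 and b >= 3*s - 1)) -> (4/3)*b + q >= -1/3))) and ((not (b = 11 and 2*b = -4)) -> (forall s_1. (((q != 0 and b >= 3*s_1 - 1) -> (4/3)*b + z >= -1/3) and ((not (q != 0 and b >= 3*s_1 - 1)) -> (4/3)*b + q >= -1/3))))


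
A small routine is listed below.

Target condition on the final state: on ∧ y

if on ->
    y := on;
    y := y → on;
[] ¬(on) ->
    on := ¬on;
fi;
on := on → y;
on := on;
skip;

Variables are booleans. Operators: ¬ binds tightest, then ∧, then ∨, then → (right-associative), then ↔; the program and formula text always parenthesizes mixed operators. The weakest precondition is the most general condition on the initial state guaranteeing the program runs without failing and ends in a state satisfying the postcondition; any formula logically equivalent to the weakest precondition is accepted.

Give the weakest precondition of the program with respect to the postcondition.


Working backward. After the program, on ∧ y must hold.
Before skip: on ∧ y
Before on := on: on ∧ y
Before on := on → y: (on → y) ∧ y
Then branch requires true; else branch requires ((¬on) → y) ∧ y.
Before the if: (¬on) → (((¬on) → y) ∧ y)
Answer: WP = (¬on) → (((¬on) → y) ∧ y)


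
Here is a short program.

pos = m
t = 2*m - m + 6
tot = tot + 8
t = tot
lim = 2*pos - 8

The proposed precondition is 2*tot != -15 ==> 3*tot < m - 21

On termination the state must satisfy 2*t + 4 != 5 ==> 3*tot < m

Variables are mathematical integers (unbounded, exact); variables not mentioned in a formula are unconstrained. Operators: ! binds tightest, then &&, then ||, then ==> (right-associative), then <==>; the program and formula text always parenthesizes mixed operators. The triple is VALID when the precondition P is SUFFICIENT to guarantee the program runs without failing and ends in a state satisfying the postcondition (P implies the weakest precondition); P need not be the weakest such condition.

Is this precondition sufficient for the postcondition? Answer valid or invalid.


Working backward. After the program, the postcondition 2*t + 4 != 5 ==> 3*tot < m must hold; in canonical form it is 2*t != 1 ==> 3*tot < m.
Before lim := 2*pos - 8: 2*t != 1 ==> 3*tot < m
Before t := tot: 2*tot != 1 ==> 3*tot < m
Before tot := tot + 8: 2*tot != -15 ==> 3*tot < m - 24
Before t := 2*m - m + 6: 2*tot != -15 ==> 3*tot < m - 24
Before pos := m: 2*tot != -15 ==> 3*tot < m - 24
The weakest precondition is 2*tot != -15 ==> 3*tot < m - 24.
Check whether 2*tot != -15 ==> 3*tot < m - 21 implies it.
Countermodel: at the initial state m = 1, tot = -7, the precondition holds but the weakest precondition fails.
Answer: invalid


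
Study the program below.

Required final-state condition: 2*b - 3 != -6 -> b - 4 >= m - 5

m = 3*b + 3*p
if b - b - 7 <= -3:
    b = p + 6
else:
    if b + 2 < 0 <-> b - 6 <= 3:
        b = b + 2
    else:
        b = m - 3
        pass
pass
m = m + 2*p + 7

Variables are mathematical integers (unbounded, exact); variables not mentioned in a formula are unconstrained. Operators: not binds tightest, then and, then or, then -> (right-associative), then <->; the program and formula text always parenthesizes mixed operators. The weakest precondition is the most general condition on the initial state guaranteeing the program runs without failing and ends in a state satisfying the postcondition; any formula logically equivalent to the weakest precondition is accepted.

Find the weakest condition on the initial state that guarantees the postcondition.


Working backward. After the program, the postcondition 2*b - 3 != -6 -> b - 4 >= m - 5 must hold; in canonical form it is 2*b != -3 -> b >= m - 1.
Before m := m + 2*p + 7: 2*b != -3 -> b >= m + 2*p + 6
Before skip: 2*b != -3 -> b >= m + 2*p + 6
Then branch requires 2*p != -15 -> m + p <= 0; else branch requires ((b < -2 <-> b <= 9) -> (2*b != -7 -> b >= m + 2*p + 4)) and ((not (b < -2 <-> b <= 9)) -> (2*m != 3 -> 2*p <= -9)).
Before the if: 2*p != -15 -> m + p <= 0
Before m := 3*b + 3*p: 2*p != -15 -> 3*b + 4*p <= 0
Answer: WP = 2*p != -15 -> 3*b + 4*p <= 0


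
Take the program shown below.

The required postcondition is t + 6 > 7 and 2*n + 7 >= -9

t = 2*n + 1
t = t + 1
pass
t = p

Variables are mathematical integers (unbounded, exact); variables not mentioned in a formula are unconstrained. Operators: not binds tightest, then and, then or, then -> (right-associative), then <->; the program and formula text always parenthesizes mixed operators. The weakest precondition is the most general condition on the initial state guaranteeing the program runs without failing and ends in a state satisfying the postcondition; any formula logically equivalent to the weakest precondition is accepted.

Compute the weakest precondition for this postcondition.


Working backward. After the program, the postcondition t + 6 > 7 and 2*n + 7 >= -9 must hold; in canonical form it is t > 1 and 2*n >= -16.
Before t := p: p > 1 and 2*n >= -16
Before skip: p > 1 and 2*n >= -16
Before t := t + 1: p > 1 and 2*n >= -16
Before t := 2*n + 1: p > 1 and 2*n >= -16
Answer: WP = p > 1 and 2*n >= -16


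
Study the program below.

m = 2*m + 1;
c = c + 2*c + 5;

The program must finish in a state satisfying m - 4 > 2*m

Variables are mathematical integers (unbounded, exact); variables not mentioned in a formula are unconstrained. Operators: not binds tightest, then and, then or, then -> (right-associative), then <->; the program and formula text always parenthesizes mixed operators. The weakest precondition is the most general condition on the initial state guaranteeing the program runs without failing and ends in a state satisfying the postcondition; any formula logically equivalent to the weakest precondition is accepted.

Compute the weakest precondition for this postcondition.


Working backward. After the program, the postcondition m - 4 > 2*m must hold; in canonical form it is m < -4.
Before c := c + 2*c + 5: m < -4
Before m := 2*m + 1: 2*m < -5
Answer: WP = 2*m < -5


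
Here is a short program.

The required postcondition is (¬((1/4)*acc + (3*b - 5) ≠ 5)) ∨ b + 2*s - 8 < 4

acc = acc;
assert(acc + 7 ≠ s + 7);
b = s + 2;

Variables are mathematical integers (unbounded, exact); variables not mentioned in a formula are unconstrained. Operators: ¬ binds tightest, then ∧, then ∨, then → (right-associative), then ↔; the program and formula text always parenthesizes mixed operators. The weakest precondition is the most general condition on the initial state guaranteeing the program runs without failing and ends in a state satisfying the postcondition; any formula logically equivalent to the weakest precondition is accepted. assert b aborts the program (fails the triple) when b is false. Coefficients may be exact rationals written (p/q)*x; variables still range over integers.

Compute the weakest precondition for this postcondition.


Working backward. After the program, the postcondition (¬((1/4)*acc + (3*b - 5) ≠ 5)) ∨ b + 2*s - 8 < 4 must hold; in canonical form it is (¬((1/4)*acc + 3*b ≠ 10)) ∨ b + 2*s < 12.
Before b := s + 2: (¬((1/4)*acc + 3*s ≠ 4)) ∨ 3*s < 10
Before assert acc + 7 ≠ s + 7: acc ≠ s ∧ ((¬((1/4)*acc + 3*s ≠ 4)) ∨ 3*s < 10)
Before acc := acc: acc ≠ s ∧ ((¬((1/4)*acc + 3*s ≠ 4)) ∨ 3*s < 10)
Answer: WP = acc ≠ s ∧ ((¬((1/4)*acc + 3*s ≠ 4)) ∨ 3*s < 10)


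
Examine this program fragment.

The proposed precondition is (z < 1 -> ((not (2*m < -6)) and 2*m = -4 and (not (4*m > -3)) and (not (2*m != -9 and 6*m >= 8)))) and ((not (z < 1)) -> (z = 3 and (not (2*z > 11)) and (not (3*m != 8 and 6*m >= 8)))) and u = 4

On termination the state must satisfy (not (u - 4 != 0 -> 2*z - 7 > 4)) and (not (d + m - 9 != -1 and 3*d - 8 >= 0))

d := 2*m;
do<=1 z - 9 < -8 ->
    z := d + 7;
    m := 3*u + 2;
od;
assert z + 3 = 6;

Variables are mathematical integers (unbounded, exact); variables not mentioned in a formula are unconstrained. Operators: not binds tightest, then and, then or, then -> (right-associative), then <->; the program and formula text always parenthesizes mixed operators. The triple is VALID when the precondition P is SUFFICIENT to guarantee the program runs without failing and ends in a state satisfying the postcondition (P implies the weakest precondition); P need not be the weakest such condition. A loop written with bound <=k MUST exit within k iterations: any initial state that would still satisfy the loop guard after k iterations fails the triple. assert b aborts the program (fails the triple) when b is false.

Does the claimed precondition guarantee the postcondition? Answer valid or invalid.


Working backward. After the program, the postcondition (not (u - 4 != 0 -> 2*z - 7 > 4)) and (not (d + m - 9 != -1 and 3*d - 8 >= 0)) must hold; in canonical form it is (not (u != 4 -> 2*z > 11)) and (not (d + m != 8 and 3*d >= 8)).
Before assert z + 3 = 6: z = 3 and (not (u != 4 -> 2*z > 11)) and (not (d + m != 8 and 3*d >= 8))
Before the loop (bound <=1), unroll the exhaustion recursion (WP_0 = exit-now case; WP_j = one more guarded iteration, up to j = 1):
  WP_0: (not (z < 1)) and z = 3 and (not (u != 4 -> 2*z > 11)) and (not (d + m != 8 and 3*d >= 8))
  WP_1: (z < 1 -> ((not (d < -6)) and d = -4 and (not (u != 4 -> 2*d > -3)) and (not (d + 3*u != 6 and 3*d >= 8)))) and ((not (z < 1)) -> (z = 3 and (not (u != 4 -> 2*z > 11)) and (not (d + m != 8 and 3*d >= 8))))
So before the loop: (z < 1 -> ((not (d < -6)) and d = -4 and (not (u != 4 -> 2*d > -3)) and (not (d + 3*u != 6 and 3*d >= 8)))) and ((not (z < 1)) -> (z = 3 and (not (u != 4 -> 2*z > 11)) and (not (d + m != 8 and 3*d >= 8))))
Before d := 2*m: (z < 1 -> ((not (2*m < -6)) and 2*m = -4 and (not (u != 4 -> 4*m > -3)) and (not (2*m + 3*u != 6 and 6*m >= 8)))) and ((not (z < 1)) -> (z = 3 and (not (u != 4 -> 2*z > 11)) and (not (3*m != 8 and 6*m >= 8))))
The weakest precondition is (z < 1 -> ((not (2*m < -6)) and 2*m = -4 and (not (u != 4 -> 4*m > -3)) and (not (2*m + 3*u != 6 and 6*m >= 8)))) and ((not (z < 1)) -> (z = 3 and (not (u != 4 -> 2*z > 11)) and (not (3*m != 8 and 6*m >= 8)))).
Check whether (z < 1 -> ((not (2*m < -6)) and 2*m = -4 and (not (4*m > -3)) and (not (2*m != -9 and 6*m >= 8)))) and ((not (z < 1)) -> (z = 3 and (not (2*z > 11)) and (not (3*m != 8 and 6*m >= 8)))) and u = 4 implies it.
Countermodel: at the initial state m = -2, u = 4, z = 0, the precondition holds but the weakest precondition fails.
Answer: invalid


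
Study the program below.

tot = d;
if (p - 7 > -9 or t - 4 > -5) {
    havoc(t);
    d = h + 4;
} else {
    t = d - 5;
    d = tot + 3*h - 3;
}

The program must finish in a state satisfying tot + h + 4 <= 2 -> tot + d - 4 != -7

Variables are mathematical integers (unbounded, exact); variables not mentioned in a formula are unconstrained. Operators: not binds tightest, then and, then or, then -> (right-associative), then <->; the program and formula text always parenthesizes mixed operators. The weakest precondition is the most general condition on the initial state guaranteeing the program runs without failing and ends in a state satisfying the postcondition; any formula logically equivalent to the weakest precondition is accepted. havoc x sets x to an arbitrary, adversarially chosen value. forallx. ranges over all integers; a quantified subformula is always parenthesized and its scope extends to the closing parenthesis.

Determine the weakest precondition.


Working backward. After the program, the postcondition tot + h + 4 <= 2 -> tot + d - 4 != -7 must hold; in canonical form it is h + tot <= -2 -> d + tot != -3.
Then branch requires h + tot <= -2 -> h + tot != -7; else branch requires h + tot <= -2 -> 3*h + 2*tot != 0.
Before the if: ((p > -2 or t > -1) -> (h + tot <= -2 -> h + tot != -7)) and ((not (p > -2 or t > -1)) -> (h + tot <= -2 -> 3*h + 2*tot != 0))
Before tot := d: ((p > -2 or t > -1) -> (d + h <= -2 -> d + h != -7)) and ((not (p > -2 or t > -1)) -> (d + h <= -2 -> 2*d + 3*h != 0))
Answer: WP = ((p > -2 or t > -1) -> (d + h <= -2 -> d + h != -7)) and ((not (p > -2 or t > -1)) -> (d + h <= -2 -> 2*d + 3*h != 0))


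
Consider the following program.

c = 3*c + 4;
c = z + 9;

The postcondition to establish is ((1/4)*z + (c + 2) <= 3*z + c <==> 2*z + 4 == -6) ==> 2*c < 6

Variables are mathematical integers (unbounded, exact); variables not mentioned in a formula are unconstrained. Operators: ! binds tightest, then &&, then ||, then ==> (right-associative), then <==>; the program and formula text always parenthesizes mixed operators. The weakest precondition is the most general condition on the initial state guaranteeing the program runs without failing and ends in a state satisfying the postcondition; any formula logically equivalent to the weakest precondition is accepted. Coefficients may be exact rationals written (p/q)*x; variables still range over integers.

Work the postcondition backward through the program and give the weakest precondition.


Working backward. After the program, the postcondition ((1/4)*z + (c + 2) <= 3*z + c <==> 2*z + 4 == -6) ==> 2*c < 6 must hold; in canonical form it is ((11/4)*z >= 2 <==> 2*z == -10) ==> 2*c < 6.
Before c := z + 9: ((11/4)*z >= 2 <==> 2*z == -10) ==> 2*z < -12
Before c := 3*c + 4: ((11/4)*z >= 2 <==> 2*z == -10) ==> 2*z < -12
Answer: WP = ((11/4)*z >= 2 <==> 2*z == -10) ==> 2*z < -12


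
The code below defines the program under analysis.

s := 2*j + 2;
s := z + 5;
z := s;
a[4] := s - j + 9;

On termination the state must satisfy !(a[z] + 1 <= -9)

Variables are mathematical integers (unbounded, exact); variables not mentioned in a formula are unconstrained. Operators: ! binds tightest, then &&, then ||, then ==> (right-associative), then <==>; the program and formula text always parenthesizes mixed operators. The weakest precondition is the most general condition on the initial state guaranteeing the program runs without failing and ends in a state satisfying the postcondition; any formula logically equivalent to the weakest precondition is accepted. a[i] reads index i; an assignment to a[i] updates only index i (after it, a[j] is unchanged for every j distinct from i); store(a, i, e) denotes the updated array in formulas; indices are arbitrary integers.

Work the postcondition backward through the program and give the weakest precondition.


Working backward. After the program, the postcondition !(a[z] + 1 <= -9) must hold; in canonical form it is !(a[z] <= -10).
Before a[4] := s - j + 9: !(store(a, 4, -j + s + 9)[z] <= -10)
Before z := s: !(store(a, 4, -j + s + 9)[s] <= -10)
Before s := z + 5: !(store(a, 4, -j + z + 14)[z + 5] <= -10)
Before s := 2*j + 2: !(store(a, 4, -j + z + 14)[z + 5] <= -10)
Answer: WP = !(store(a, 4, -j + z + 14)[z + 5] <= -10)


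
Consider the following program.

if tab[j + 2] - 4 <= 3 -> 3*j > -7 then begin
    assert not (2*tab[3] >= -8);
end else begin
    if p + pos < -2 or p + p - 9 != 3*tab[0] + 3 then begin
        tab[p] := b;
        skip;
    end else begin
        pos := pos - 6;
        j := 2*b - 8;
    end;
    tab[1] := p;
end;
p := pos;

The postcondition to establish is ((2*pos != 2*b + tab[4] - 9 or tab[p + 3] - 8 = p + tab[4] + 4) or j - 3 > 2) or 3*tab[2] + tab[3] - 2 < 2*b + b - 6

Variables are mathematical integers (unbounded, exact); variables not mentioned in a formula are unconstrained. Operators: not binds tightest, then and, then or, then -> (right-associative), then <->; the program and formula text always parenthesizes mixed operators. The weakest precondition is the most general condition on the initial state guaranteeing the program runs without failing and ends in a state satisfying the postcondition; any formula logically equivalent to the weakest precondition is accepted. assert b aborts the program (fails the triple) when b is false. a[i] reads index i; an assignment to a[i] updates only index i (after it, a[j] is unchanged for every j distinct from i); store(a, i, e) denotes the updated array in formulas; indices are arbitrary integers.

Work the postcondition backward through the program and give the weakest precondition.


Working backward. After the program, the postcondition ((2*pos != 2*b + tab[4] - 9 or tab[p + 3] - 8 = p + tab[4] + 4) or j - 3 > 2) or 3*tab[2] + tab[3] - 2 < 2*b + b - 6 must hold; in canonical form it is 2*pos != tab[4] + 2*b - 9 or tab[p + 3] = tab[4] + p + 12 or j > 5 or 3*tab[2] + tab[3] < 3*b - 4.
Before p := pos: 2*pos != tab[4] + 2*b - 9 or tab[pos + 3] = tab[4] + pos + 12 or j > 5 or 3*tab[2] + tab[3] < 3*b - 4
Then branch requires (not (2*tab[3] >= -8)) and (2*pos != tab[4] + 2*b - 9 or tab[pos + 3] = tab[4] + pos + 12 or j > 5 or 3*tab[2] + tab[3] < 3*b - 4); else branch requires ((p + pos < -2 or 2*p != 3*tab[0] + 12) -> (2*pos != store(tab, p, b)[4] + 2*b - 9 or store(store(tab, p, b), 1, p)[pos + 3] = store(tab, p, b)[4] + pos + 12 or j > 5 or 3*store(tab, p, b)[2] + store(tab, p, b)[3] < 3*b - 4)) and ((not (p + pos < -2 or 2*p != 3*tab[0] + 12)) -> (2*pos != tab[4] + 2*b + 3 or store(tab, 1, p)[pos - 3] = tab[4] + pos + 6 or 2*b > 13 or 3*tab[2] + tab[3] < 3*b - 4)).
Before the if: ((tab[j + 2] <= 7 -> 3*j > -7) -> ((not (2*tab[3] >= -8)) and (2*pos != tab[4] + 2*b - 9 or tab[pos + 3] = tab[4] + pos + 12 or j > 5 or 3*tab[2] + tab[3] < 3*b - 4))) and ((not (tab[j + 2] <= 7 -> 3*j > -7)) -> (((p + pos < -2 or 2*p != 3*tab[0] + 12) -> (2*pos != store(tab, p, b)[4] + 2*b - 9 or store(store(tab, p, b), 1, p)[pos + 3] = store(tab, p, b)[4] + pos + 12 or j > 5 or 3*store(tab, p, b)[2] + store(tab, p, b)[3] < 3*b - 4)) and ((not (p + pos < -2 or 2*p != 3*tab[0] + 12)) -> (2*pos != tab[4] + 2*b + 3 or store(tab, 1, p)[pos - 3] = tab[4] + pos + 6 or 2*b > 13 or 3*tab[2] + tab[3] < 3*b - 4))))
Answer: WP = ((tab[j + 2] <= 7 -> 3*j > -7) -> ((not (2*tab[3] >= -8)) and (2*pos != tab[4] + 2*b - 9 or tab[pos + 3] = tab[4] + pos + 12 or j > 5 or 3*tab[2] + tab[3] < 3*b - 4))) and ((not (tab[j + 2] <= 7 -> 3*j > -7)) -> (((p + pos < -2 or 2*p != 3*tab[0] + 12) -> (2*pos != store(tab, p, b)[4] + 2*b - 9 or store(store(tab, p, b), 1, p)[pos + 3] = store(tab, p, b)[4] + pos + 12 or j > 5 or 3*store(tab, p, b)[2] + store(tab, p, b)[3] < 3*b - 4)) and ((not (p + pos < -2 or 2*p != 3*tab[0] + 12)) -> (2*pos != tab[4] + 2*b + 3 or store(tab, 1, p)[pos - 3] = tab[4] + pos + 6 or 2*b > 13 or 3*tab[2] + tab[3] < 3*b - 4))))


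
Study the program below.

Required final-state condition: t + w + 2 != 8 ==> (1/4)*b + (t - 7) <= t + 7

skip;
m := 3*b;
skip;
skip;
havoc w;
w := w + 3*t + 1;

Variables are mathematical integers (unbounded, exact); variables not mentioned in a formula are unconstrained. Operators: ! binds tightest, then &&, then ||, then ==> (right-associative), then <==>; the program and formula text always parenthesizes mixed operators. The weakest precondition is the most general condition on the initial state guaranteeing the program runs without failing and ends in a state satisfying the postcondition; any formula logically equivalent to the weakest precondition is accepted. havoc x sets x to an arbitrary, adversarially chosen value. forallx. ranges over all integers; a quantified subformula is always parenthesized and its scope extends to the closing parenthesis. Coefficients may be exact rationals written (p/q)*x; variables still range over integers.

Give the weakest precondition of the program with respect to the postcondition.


Working backward. After the program, the postcondition t + w + 2 != 8 ==> (1/4)*b + (t - 7) <= t + 7 must hold; in canonical form it is t + w != 6 ==> (1/4)*b <= 14.
Before w := w + 3*t + 1: 4*t + w != 5 ==> (1/4)*b <= 14
Before havoc w: forall w_1. (4*t + w_1 != 5 ==> (1/4)*b <= 14)
Before skip: forall w_1. (4*t + w_1 != 5 ==> (1/4)*b <= 14)
Before skip: forall w_1. (4*t + w_1 != 5 ==> (1/4)*b <= 14)
Before m := 3*b: forall w_1. (4*t + w_1 != 5 ==> (1/4)*b <= 14)
Before skip: forall w_1. (4*t + w_1 != 5 ==> (1/4)*b <= 14)
Answer: WP = forall w_1. (4*t + w_1 != 5 ==> (1/4)*b <= 14)
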